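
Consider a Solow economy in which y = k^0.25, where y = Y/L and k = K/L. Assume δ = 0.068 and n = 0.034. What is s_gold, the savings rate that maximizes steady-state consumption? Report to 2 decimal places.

n + δ = 0.034 + 0.068 = 0.102.
At the golden rule MPK = n+δ, and in any Cobb-Douglas steady state s = (n+δ)·k/y = MPK·k/y = capital's share 0.25.

s_gold = 0.25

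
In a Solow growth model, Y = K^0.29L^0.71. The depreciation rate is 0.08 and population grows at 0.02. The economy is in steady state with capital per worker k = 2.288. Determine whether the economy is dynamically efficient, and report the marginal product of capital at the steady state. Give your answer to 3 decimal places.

dynamically efficient; MPK ≈ 0.161

The effective depreciation rate is n + δ = 0.02 + 0.08 = 0.1.
MPK = 0.29·k^(0.29−1) = 0.29·2.288^(-0.71) ≈ 0.1611.
MPK > 0.1, so the economy is dynamically efficient (under-saving).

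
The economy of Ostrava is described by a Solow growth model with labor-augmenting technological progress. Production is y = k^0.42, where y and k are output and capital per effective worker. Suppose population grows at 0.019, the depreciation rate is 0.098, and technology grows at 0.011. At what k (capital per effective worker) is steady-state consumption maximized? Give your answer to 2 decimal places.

k_gold ≈ 7.76

Capital per effective worker breaks even when investment replaces (n + g + δ)·k; here n + g + δ = 0.128.
Golden rule sets MPK = n+g+δ: 0.42·k^(0.42−1) = 0.128, so k_gold = (0.42/0.128)^(1/0.58) ≈ 7.7575.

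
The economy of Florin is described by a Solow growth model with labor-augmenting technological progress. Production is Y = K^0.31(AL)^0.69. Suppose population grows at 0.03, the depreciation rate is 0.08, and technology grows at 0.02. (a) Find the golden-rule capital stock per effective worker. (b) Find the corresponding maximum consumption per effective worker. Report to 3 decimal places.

(a) k_gold ≈ 3.524; (b) c_gold ≈ 1.020

Capital per effective worker breaks even when investment replaces (n + g + δ)·k; here n + g + δ = 0.13.
Golden rule sets MPK = n+g+δ: 0.31·k^(0.31−1) = 0.13, so k_gold = (0.31/0.13)^(1/0.69) ≈ 3.5236.
y_gold = 3.5236^0.31 ≈ 1.4776; c_gold = y_gold − 0.13·k_gold ≈ 1.0196.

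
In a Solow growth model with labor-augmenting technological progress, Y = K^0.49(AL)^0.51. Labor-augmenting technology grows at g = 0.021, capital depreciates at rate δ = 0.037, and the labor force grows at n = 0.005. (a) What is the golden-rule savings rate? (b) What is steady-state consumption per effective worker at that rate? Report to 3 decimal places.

(a) s_gold = 0.490; (b) c_gold ≈ 3.660

n + g + δ = 0.005 + 0.021 + 0.037 = 0.063.
For Cobb-Douglas, s_gold equals capital's share: s_gold = 0.49.
Setting f'(k) = n+g+δ gives 0.49·k^(0.49−1) = 0.063, hence k_gold = (0.49/0.063)^(1/0.51) ≈ 55.8182.
y_gold = 55.8182^0.49 ≈ 7.1766; c_gold = (1−0.49)·y_gold ≈ 3.6601.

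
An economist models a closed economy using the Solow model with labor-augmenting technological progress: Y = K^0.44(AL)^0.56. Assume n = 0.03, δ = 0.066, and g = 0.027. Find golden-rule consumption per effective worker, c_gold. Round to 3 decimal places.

c_gold ≈ 1.524

n + g + δ = 0.03 + 0.027 + 0.066 = 0.123.
At the golden rule the marginal product of capital equals n+g+δ: 0.44·k^(0.44−1) = 0.123. Solving, k_gold = (0.44/0.123)^(1/0.56) ≈ 9.7382.
y_gold = 9.7382^0.44 ≈ 2.7223.
c_gold = y_gold − (n+g+δ)·k_gold = 2.7223 − 0.123·9.7382 ≈ 1.5245.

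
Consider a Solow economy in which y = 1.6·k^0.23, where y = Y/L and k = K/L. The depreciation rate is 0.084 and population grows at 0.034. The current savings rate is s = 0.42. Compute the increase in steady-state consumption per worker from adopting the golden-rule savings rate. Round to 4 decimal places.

Capital per worker breaks even when investment replaces (n + δ)·k; here n + δ = 0.118.
Current steady state (s = 0.42): k* = (0.42·1.6/0.118)^(1/0.77) ≈ 9.5753, y* = 1.6·9.5753^0.23 ≈ 2.6902, c* = (1−0.42)·2.6902 ≈ 1.5603.
Golden rule sets MPK = n+δ: 0.23·1.6·k^(0.23−1) = 0.118, so k_gold = (0.23·1.6/0.118)^(1/0.77) ≈ 4.3804.
y_gold = 1.6·4.3804^0.23 ≈ 2.2473, c_gold = y_gold − 0.118·k_gold ≈ 1.7304.
Gain: Δc = 1.7304 − 1.5603 ≈ 0.1701.

Δc ≈ 0.1701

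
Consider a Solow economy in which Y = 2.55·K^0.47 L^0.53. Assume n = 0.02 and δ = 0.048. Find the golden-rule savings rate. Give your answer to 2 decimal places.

s_gold = 0.47

n + δ = 0.02 + 0.048 = 0.068.
At the golden rule MPK = n+δ, and in any Cobb-Douglas steady state s = (n+δ)·k/y = MPK·k/y = capital's share 0.47.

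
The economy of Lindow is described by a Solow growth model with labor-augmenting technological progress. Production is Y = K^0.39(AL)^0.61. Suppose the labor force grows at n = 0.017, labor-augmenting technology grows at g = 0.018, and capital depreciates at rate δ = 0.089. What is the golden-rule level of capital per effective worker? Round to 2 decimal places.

k_gold ≈ 6.54

Break-even investment rate: n + g + δ = 0.017 + 0.018 + 0.089 = 0.124.
Golden rule sets MPK = n+g+δ: 0.39·k^(0.39−1) = 0.124, so k_gold = (0.39/0.124)^(1/0.61) ≈ 6.5435.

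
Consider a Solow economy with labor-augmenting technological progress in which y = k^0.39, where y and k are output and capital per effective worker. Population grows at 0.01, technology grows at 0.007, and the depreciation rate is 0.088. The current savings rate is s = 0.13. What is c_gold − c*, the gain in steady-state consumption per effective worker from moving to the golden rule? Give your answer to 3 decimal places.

Δc ≈ 0.414

Capital per effective worker breaks even when investment replaces (n + g + δ)·k; here n + g + δ = 0.105.
Current steady state (s = 0.13): k* = (0.13/0.105)^(1/0.61) ≈ 1.4192, y* = 1.4192^0.39 ≈ 1.1463, c* = (1−0.13)·1.1463 ≈ 0.9973.
At the golden rule the marginal product of capital equals n+g+δ: 0.39·k^(0.39−1) = 0.105. Solving, k_gold = (0.39/0.105)^(1/0.61) ≈ 8.5945.
y_gold = 8.5945^0.39 ≈ 2.3139, c_gold = y_gold − 0.105·k_gold ≈ 1.4115.
Gain: Δc = 1.4115 − 0.9973 ≈ 0.4142.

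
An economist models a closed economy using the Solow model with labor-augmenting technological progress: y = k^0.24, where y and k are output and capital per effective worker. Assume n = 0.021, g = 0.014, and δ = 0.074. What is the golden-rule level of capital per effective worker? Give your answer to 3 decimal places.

k_gold ≈ 2.825

Capital per effective worker breaks even when investment replaces (n + g + δ)·k; here n + g + δ = 0.109.
At the golden rule the marginal product of capital equals n+g+δ: 0.24·k^(0.24−1) = 0.109. Solving, k_gold = (0.24/0.109)^(1/0.76) ≈ 2.8251.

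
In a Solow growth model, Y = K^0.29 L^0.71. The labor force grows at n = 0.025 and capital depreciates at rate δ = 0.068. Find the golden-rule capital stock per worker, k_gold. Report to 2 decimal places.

k_gold ≈ 4.96

Break-even investment rate: n + δ = 0.025 + 0.068 = 0.093.
Maximizing c = f(k) − (n+δ)·k gives f'(k) = n+δ, i.e. 0.29·k^(0.29−1) = 0.093, so k_gold = (0.29/0.093)^(1/0.71) ≈ 4.9620.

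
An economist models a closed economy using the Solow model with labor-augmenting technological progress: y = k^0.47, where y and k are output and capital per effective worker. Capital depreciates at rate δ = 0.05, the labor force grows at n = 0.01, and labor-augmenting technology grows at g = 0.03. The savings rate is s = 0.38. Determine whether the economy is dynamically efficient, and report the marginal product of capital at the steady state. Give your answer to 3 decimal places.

Capital per effective worker breaks even when investment replaces (n + g + δ)·k; here n + g + δ = 0.09.
Steady-state k*: s·k^0.47 = 0.09·k gives k* = (0.38/0.09)^(1/0.53) ≈ 15.1449.
MPK = 0.47·15.1449^(-0.53) ≈ 0.1113.
MPK > n+g+δ = 0.09, so the economy is dynamically efficient (under-saving).

dynamically efficient; MPK ≈ 0.111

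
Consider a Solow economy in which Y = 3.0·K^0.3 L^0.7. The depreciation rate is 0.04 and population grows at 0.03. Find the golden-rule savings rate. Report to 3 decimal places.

s_gold = 0.300

Break-even investment rate: n + δ = 0.03 + 0.04 = 0.07.
At the golden rule MPK = n+δ, and in any Cobb-Douglas steady state s = (n+δ)·k/y = MPK·k/y = capital's share 0.3.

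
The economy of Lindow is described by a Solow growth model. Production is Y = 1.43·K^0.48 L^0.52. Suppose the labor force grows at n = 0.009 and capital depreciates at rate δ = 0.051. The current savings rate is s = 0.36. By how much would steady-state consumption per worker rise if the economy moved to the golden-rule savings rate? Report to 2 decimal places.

n + δ = 0.009 + 0.051 = 0.06.
Current steady state (s = 0.36): k* = (0.36·1.43/0.06)^(1/0.52) ≈ 62.3976, y* = 1.43·62.3976^0.48 ≈ 10.3996, c* = (1−0.36)·10.3996 ≈ 6.6557.
Maximizing c = f(k) − (n+δ)·k gives f'(k) = n+δ, i.e. 0.48·1.43·k^(0.48−1) = 0.06, so k_gold = (0.48·1.43/0.06)^(1/0.52) ≈ 108.5012.
y_gold = 1.43·108.5012^0.48 ≈ 13.5627, c_gold = y_gold − 0.06·k_gold ≈ 7.0526.
Gain: Δc = 7.0526 − 6.6557 ≈ 0.3968.

Δc ≈ 0.40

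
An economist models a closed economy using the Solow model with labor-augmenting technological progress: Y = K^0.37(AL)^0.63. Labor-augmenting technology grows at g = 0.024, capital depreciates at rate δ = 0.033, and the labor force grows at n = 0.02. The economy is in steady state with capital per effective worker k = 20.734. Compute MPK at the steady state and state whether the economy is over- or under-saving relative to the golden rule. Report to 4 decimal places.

n + g + δ = 0.02 + 0.024 + 0.033 = 0.077.
MPK = 0.37·k^(0.37−1) = 0.37·20.734^(-0.63) ≈ 0.0548.
MPK < 0.077, so the economy is dynamically inefficient (over-saving).

over-saving; MPK ≈ 0.0548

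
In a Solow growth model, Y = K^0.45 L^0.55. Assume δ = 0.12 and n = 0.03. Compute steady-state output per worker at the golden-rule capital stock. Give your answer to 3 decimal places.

y_gold ≈ 2.457

Capital per worker breaks even when investment replaces (n + δ)·k; here n + δ = 0.15.
Maximizing c = f(k) − (n+δ)·k gives f'(k) = n+δ, i.e. 0.45·k^(0.45−1) = 0.15, so k_gold = (0.45/0.15)^(1/0.55) ≈ 7.3704.
Output: y_gold = k_gold^0.45 = 7.3704^0.45 ≈ 2.4568.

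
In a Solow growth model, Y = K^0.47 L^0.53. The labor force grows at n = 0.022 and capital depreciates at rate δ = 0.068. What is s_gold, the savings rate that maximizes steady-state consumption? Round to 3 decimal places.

s_gold = 0.470

n + δ = 0.022 + 0.068 = 0.09.
At the golden rule MPK = n+δ, and in any Cobb-Douglas steady state s = (n+δ)·k/y = MPK·k/y = capital's share 0.47.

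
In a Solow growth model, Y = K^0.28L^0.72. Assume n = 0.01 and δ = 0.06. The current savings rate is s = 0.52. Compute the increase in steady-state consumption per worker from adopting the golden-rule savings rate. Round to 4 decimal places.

Δc ≈ 0.1875

The effective depreciation rate is n + δ = 0.01 + 0.06 = 0.07.
Current steady state (s = 0.52): k* = (0.52/0.07)^(1/0.72) ≈ 16.2028, y* = 16.2028^0.28 ≈ 2.1811, c* = (1−0.52)·2.1811 ≈ 1.0470.
Maximizing c = f(k) − (n+δ)·k gives f'(k) = n+δ, i.e. 0.28·k^(0.28−1) = 0.07, so k_gold = (0.28/0.07)^(1/0.72) ≈ 6.8580.
y_gold = 6.8580^0.28 ≈ 1.7145, c_gold = y_gold − 0.07·k_gold ≈ 1.2344.
Gain: Δc = 1.2344 − 1.0470 ≈ 0.1875.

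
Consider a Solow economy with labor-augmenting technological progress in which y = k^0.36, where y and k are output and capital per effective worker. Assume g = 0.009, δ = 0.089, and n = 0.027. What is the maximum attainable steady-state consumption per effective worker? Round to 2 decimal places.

n + g + δ = 0.027 + 0.009 + 0.089 = 0.125.
Golden rule sets MPK = n+g+δ: 0.36·k^(0.36−1) = 0.125, so k_gold = (0.36/0.125)^(1/0.64) ≈ 5.2216.
y_gold = 5.2216^0.36 ≈ 1.8130.
c_gold = y_gold − (n+g+δ)·k_gold = 1.8130 − 0.125·5.2216 ≈ 1.1603.

c_gold ≈ 1.16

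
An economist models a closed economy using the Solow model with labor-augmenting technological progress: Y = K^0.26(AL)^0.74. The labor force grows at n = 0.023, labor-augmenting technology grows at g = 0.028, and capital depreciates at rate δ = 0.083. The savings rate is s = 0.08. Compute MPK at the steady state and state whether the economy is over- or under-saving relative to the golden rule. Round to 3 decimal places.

under-saving; MPK ≈ 0.436

The effective depreciation rate is n + g + δ = 0.023 + 0.028 + 0.083 = 0.134.
Steady-state k*: s·k^0.26 = 0.134·k gives k* = (0.08/0.134)^(1/0.74) ≈ 0.4981.
MPK = 0.26·0.4981^(-0.74) ≈ 0.4355.
MPK > n+g+δ = 0.134, so the economy is dynamically efficient (under-saving).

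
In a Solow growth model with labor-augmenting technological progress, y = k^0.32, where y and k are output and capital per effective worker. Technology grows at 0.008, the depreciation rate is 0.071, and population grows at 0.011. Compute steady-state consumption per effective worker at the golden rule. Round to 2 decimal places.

Capital per effective worker breaks even when investment replaces (n + g + δ)·k; here n + g + δ = 0.09.
Maximizing c = f(k) − (n+g+δ)·k gives f'(k) = n+g+δ, i.e. 0.32·k^(0.32−1) = 0.09, so k_gold = (0.32/0.09)^(1/0.68) ≈ 6.4589.
y_gold = 6.4589^0.32 ≈ 1.8166.
c_gold = y_gold − (n+g+δ)·k_gold = 1.8166 − 0.09·6.4589 ≈ 1.2353.

c_gold ≈ 1.24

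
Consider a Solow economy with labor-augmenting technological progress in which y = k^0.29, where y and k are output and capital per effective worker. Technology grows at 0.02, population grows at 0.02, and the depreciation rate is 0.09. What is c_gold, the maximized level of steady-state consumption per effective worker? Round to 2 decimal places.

c_gold ≈ 0.99

The effective depreciation rate is n + g + δ = 0.02 + 0.02 + 0.09 = 0.13.
Maximizing c = f(k) − (n+g+δ)·k gives f'(k) = n+g+δ, i.e. 0.29·k^(0.29−1) = 0.13, so k_gold = (0.29/0.13)^(1/0.71) ≈ 3.0959.
y_gold = 3.0959^0.29 ≈ 1.3878.
c_gold = y_gold − (n+g+δ)·k_gold = 1.3878 − 0.13·3.0959 ≈ 0.9853.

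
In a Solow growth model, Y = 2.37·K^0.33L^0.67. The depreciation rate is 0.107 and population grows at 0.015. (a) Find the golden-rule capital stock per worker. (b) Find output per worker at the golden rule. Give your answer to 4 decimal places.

Capital per worker breaks even when investment replaces (n + δ)·k; here n + δ = 0.122.
Setting f'(k) = n+δ gives 0.33·2.37·k^(0.33−1) = 0.122, hence k_gold = (0.33·2.37/0.122)^(1/0.67) ≈ 16.0078.
y_gold = 2.37·16.0078^0.33 ≈ 5.9180.

(a) k_gold ≈ 16.0078; (b) y_gold ≈ 5.9180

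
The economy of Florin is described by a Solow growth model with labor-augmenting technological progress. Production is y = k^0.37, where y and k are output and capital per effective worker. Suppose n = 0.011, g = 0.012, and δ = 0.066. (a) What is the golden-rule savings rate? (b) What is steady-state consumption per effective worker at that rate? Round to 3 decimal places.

Break-even investment rate: n + g + δ = 0.011 + 0.012 + 0.066 = 0.089.
For Cobb-Douglas, s_gold equals capital's share: s_gold = 0.37.
At the golden rule the marginal product of capital equals n+g+δ: 0.37·k^(0.37−1) = 0.089. Solving, k_gold = (0.37/0.089)^(1/0.63) ≈ 9.5993.
y_gold = 9.5993^0.37 ≈ 2.3090; c_gold = (1−0.37)·y_gold ≈ 1.4547.

(a) s_gold = 0.370; (b) c_gold ≈ 1.455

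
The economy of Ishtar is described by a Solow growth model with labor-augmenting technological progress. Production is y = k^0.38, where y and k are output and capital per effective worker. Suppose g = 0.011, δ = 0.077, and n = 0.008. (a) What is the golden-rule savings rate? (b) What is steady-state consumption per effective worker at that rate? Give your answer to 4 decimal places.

(a) s_gold = 0.3800; (b) c_gold ≈ 1.4408

n + g + δ = 0.008 + 0.011 + 0.077 = 0.096.
For Cobb-Douglas, s_gold equals capital's share: s_gold = 0.38.
Setting f'(k) = n+g+δ gives 0.38·k^(0.38−1) = 0.096, hence k_gold = (0.38/0.096)^(1/0.62) ≈ 9.1988.
y_gold = 9.1988^0.38 ≈ 2.3239; c_gold = (1−0.38)·y_gold ≈ 1.4408.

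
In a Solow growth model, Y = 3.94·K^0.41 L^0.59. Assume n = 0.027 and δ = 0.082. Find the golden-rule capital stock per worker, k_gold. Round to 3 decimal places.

Capital per worker breaks even when investment replaces (n + δ)·k; here n + δ = 0.109.
Setting f'(k) = n+δ gives 0.41·3.94·k^(0.41−1) = 0.109, hence k_gold = (0.41·3.94/0.109)^(1/0.59) ≈ 96.4934.

k_gold ≈ 96.493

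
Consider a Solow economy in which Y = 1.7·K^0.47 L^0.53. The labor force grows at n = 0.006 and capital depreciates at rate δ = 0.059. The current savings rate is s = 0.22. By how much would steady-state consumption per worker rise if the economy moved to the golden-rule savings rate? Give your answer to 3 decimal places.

Δc ≈ 2.078

Break-even investment rate: n + δ = 0.006 + 0.059 = 0.065.
Current steady state (s = 0.22): k* = (0.22·1.7/0.065)^(1/0.53) ≈ 27.1571, y* = 1.7·27.1571^0.47 ≈ 8.0237, c* = (1−0.22)·8.0237 ≈ 6.2585.
Golden rule sets MPK = n+δ: 0.47·1.7·k^(0.47−1) = 0.065, so k_gold = (0.47·1.7/0.065)^(1/0.53) ≈ 113.7397.
y_gold = 1.7·113.7397^0.47 ≈ 15.7300, c_gold = y_gold − 0.065·k_gold ≈ 8.3369.
Gain: Δc = 8.3369 − 6.2585 ≈ 2.0784.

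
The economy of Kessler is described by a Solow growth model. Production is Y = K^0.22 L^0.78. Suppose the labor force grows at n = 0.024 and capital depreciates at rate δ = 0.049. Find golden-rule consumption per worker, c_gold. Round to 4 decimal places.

n + δ = 0.024 + 0.049 = 0.073.
Maximizing c = f(k) − (n+δ)·k gives f'(k) = n+δ, i.e. 0.22·k^(0.22−1) = 0.073, so k_gold = (0.22/0.073)^(1/0.78) ≈ 4.1137.
y_gold = 4.1137^0.22 ≈ 1.3650.
c_gold = y_gold − (n+δ)·k_gold = 1.3650 − 0.073·4.1137 ≈ 1.0647.

c_gold ≈ 1.0647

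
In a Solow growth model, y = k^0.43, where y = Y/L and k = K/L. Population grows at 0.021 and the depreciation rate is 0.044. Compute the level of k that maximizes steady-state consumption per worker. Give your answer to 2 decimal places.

Break-even investment rate: n + δ = 0.021 + 0.044 = 0.065.
Setting f'(k) = n+δ gives 0.43·k^(0.43−1) = 0.065, hence k_gold = (0.43/0.065)^(1/0.57) ≈ 27.5151.

k_gold ≈ 27.52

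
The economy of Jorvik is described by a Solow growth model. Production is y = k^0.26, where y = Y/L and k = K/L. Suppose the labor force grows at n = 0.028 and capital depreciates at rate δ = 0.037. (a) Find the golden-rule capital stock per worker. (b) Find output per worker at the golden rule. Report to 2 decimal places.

Break-even investment rate: n + δ = 0.028 + 0.037 = 0.065.
Maximizing c = f(k) − (n+δ)·k gives f'(k) = n+δ, i.e. 0.26·k^(0.26−1) = 0.065, so k_gold = (0.26/0.065)^(1/0.74) ≈ 6.5102.
y_gold = 6.5102^0.26 ≈ 1.6276.

(a) k_gold ≈ 6.51; (b) y_gold ≈ 1.63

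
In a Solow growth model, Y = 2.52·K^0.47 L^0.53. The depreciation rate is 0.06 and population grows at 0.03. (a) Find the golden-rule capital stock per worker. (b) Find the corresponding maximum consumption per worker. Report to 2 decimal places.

The effective depreciation rate is n + δ = 0.03 + 0.06 = 0.09.
Maximizing c = f(k) − (n+δ)·k gives f'(k) = n+δ, i.e. 0.47·2.52·k^(0.47−1) = 0.09, so k_gold = (0.47·2.52/0.09)^(1/0.53) ≈ 129.3611.
y_gold = 2.52·129.3611^0.47 ≈ 24.7713; c_gold = y_gold − 0.09·k_gold ≈ 13.1288.

(a) k_gold ≈ 129.36; (b) c_gold ≈ 13.13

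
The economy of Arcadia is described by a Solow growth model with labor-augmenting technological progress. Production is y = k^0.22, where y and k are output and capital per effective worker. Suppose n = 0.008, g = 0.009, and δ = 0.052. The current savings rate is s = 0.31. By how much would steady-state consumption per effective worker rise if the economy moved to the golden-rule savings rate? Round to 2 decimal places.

The effective depreciation rate is n + g + δ = 0.008 + 0.009 + 0.052 = 0.069.
Current steady state (s = 0.31): k* = (0.31/0.069)^(1/0.78) ≈ 6.8636, y* = 6.8636^0.22 ≈ 1.5277, c* = (1−0.31)·1.5277 ≈ 1.0541.
Maximizing c = f(k) − (n+g+δ)·k gives f'(k) = n+g+δ, i.e. 0.22·k^(0.22−1) = 0.069, so k_gold = (0.22/0.069)^(1/0.78) ≈ 4.4219.
y_gold = 4.4219^0.22 ≈ 1.3869, c_gold = y_gold − 0.069·k_gold ≈ 1.0818.
Gain: Δc = 1.0818 − 1.0541 ≈ 0.0276.

Δc ≈ 0.03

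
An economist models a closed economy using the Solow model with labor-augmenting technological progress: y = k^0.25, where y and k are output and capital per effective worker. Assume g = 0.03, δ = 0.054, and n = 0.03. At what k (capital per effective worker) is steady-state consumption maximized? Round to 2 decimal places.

k_gold ≈ 2.85

The effective depreciation rate is n + g + δ = 0.03 + 0.03 + 0.054 = 0.114.
At the golden rule the marginal product of capital equals n+g+δ: 0.25·k^(0.25−1) = 0.114. Solving, k_gold = (0.25/0.114)^(1/0.75) ≈ 2.8491.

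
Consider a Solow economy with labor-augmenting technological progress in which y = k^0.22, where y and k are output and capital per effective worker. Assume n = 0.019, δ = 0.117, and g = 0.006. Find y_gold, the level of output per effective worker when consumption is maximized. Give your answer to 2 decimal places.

n + g + δ = 0.019 + 0.006 + 0.117 = 0.142.
Golden rule sets MPK = n+g+δ: 0.22·k^(0.22−1) = 0.142, so k_gold = (0.22/0.142)^(1/0.78) ≈ 1.7529.
Output: y_gold = k_gold^0.22 = 1.7529^0.22 ≈ 1.1314.

y_gold ≈ 1.13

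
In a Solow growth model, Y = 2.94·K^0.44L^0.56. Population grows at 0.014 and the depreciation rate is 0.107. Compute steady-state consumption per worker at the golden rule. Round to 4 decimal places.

c_gold ≈ 10.5937

Capital per worker breaks even when investment replaces (n + δ)·k; here n + δ = 0.121.
Golden rule sets MPK = n+δ: 0.44·2.94·k^(0.44−1) = 0.121, so k_gold = (0.44·2.94/0.121)^(1/0.56) ≈ 68.7901.
y_gold = 2.94·68.7901^0.44 ≈ 18.9173.
c_gold = y_gold − (n+δ)·k_gold = 18.9173 − 0.121·68.7901 ≈ 10.5937.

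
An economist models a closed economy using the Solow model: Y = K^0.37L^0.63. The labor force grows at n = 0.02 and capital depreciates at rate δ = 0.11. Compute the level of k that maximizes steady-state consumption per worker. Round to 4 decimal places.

k_gold ≈ 5.2607

Capital per worker breaks even when investment replaces (n + δ)·k; here n + δ = 0.13.
At the golden rule the marginal product of capital equals n+δ: 0.37·k^(0.37−1) = 0.13. Solving, k_gold = (0.37/0.13)^(1/0.63) ≈ 5.2607.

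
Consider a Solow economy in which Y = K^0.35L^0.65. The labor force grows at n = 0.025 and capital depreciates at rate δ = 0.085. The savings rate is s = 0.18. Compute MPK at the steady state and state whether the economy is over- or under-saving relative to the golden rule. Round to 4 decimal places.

The effective depreciation rate is n + δ = 0.025 + 0.085 = 0.11.
Steady-state k*: s·k^0.35 = 0.11·k gives k* = (0.18/0.11)^(1/0.65) ≈ 2.1333.
MPK = 0.35·2.1333^(-0.65) ≈ 0.2139.
MPK > n+δ = 0.11, so the economy is dynamically efficient (under-saving).

under-saving; MPK ≈ 0.2139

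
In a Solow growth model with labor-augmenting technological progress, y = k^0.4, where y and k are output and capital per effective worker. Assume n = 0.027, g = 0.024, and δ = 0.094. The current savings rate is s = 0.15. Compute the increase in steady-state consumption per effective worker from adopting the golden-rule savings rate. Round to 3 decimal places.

Δc ≈ 0.311

The effective depreciation rate is n + g + δ = 0.027 + 0.024 + 0.094 = 0.145.
Current steady state (s = 0.15): k* = (0.15/0.145)^(1/0.6) ≈ 1.0581, y* = 1.0581^0.4 ≈ 1.0229, c* = (1−0.15)·1.0229 ≈ 0.8694.
Maximizing c = f(k) − (n+g+δ)·k gives f'(k) = n+g+δ, i.e. 0.4·k^(0.4−1) = 0.145, so k_gold = (0.4/0.145)^(1/0.6) ≈ 5.4261.
y_gold = 5.4261^0.4 ≈ 1.9670, c_gold = y_gold − 0.145·k_gold ≈ 1.1802.
Gain: Δc = 1.1802 − 0.8694 ≈ 0.3107.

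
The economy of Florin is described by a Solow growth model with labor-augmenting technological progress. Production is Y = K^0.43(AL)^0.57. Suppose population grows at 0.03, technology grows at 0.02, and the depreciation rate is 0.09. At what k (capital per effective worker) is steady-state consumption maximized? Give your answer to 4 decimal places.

k_gold ≈ 7.1612

The effective depreciation rate is n + g + δ = 0.03 + 0.02 + 0.09 = 0.14.
Setting f'(k) = n+g+δ gives 0.43·k^(0.43−1) = 0.14, hence k_gold = (0.43/0.14)^(1/0.57) ≈ 7.1612.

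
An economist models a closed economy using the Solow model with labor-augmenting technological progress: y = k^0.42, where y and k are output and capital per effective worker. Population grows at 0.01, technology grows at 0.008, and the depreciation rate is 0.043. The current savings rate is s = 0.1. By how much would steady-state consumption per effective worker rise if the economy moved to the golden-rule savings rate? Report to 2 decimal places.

Capital per effective worker breaks even when investment replaces (n + g + δ)·k; here n + g + δ = 0.061.
Current steady state (s = 0.1): k* = (0.1/0.061)^(1/0.58) ≈ 2.3449, y* = 2.3449^0.42 ≈ 1.4304, c* = (1−0.1)·1.4304 ≈ 1.2873.
Setting f'(k) = n+g+δ gives 0.42·k^(0.42−1) = 0.061, hence k_gold = (0.42/0.061)^(1/0.58) ≈ 27.8412.
y_gold = 27.8412^0.42 ≈ 4.0436, c_gold = y_gold − 0.061·k_gold ≈ 2.3453.
Gain: Δc = 2.3453 − 1.2873 ≈ 1.0580.

Δc ≈ 1.06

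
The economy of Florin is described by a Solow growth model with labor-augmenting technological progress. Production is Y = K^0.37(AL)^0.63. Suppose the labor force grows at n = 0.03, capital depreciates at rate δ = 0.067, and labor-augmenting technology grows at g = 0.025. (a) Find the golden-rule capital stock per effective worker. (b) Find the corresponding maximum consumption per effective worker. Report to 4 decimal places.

Capital per effective worker breaks even when investment replaces (n + g + δ)·k; here n + g + δ = 0.122.
Setting f'(k) = n+g+δ gives 0.37·k^(0.37−1) = 0.122, hence k_gold = (0.37/0.122)^(1/0.63) ≈ 5.8187.
y_gold = 5.8187^0.37 ≈ 1.9186; c_gold = y_gold − 0.122·k_gold ≈ 1.2087.

(a) k_gold ≈ 5.8187; (b) c_gold ≈ 1.2087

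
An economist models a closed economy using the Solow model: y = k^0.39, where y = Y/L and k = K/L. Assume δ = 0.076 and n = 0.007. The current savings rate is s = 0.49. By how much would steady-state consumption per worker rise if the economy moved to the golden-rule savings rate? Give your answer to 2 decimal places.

The effective depreciation rate is n + δ = 0.007 + 0.076 = 0.083.
Current steady state (s = 0.49): k* = (0.49/0.083)^(1/0.61) ≈ 18.3708, y* = 18.3708^0.39 ≈ 3.1118, c* = (1−0.49)·3.1118 ≈ 1.5870.
At the golden rule the marginal product of capital equals n+δ: 0.39·k^(0.39−1) = 0.083. Solving, k_gold = (0.39/0.083)^(1/0.61) ≈ 12.6362.
y_gold = 12.6362^0.39 ≈ 2.6892, c_gold = y_gold − 0.083·k_gold ≈ 1.6404.
Gain: Δc = 1.6404 − 1.5870 ≈ 0.0534.

Δc ≈ 0.05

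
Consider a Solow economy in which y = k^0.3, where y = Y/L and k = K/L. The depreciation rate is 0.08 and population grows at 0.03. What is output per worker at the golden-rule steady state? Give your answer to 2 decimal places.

Break-even investment rate: n + δ = 0.03 + 0.08 = 0.11.
Golden rule sets MPK = n+δ: 0.3·k^(0.3−1) = 0.11, so k_gold = (0.3/0.11)^(1/0.7) ≈ 4.1925.
Output: y_gold = k_gold^0.3 = 4.1925^0.3 ≈ 1.5372.

y_gold ≈ 1.54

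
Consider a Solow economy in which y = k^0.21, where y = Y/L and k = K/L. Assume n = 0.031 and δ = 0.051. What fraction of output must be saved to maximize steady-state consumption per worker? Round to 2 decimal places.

s_gold = 0.21

Break-even investment rate: n + δ = 0.031 + 0.051 = 0.082.
At the golden rule MPK = n+δ, and in any Cobb-Douglas steady state s = (n+δ)·k/y = MPK·k/y = capital's share 0.21.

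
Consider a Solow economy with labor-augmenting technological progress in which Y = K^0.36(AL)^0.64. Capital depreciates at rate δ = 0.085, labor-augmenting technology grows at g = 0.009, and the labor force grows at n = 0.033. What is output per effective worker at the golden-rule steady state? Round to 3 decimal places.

y_gold ≈ 1.797

n + g + δ = 0.033 + 0.009 + 0.085 = 0.127.
Golden rule sets MPK = n+g+δ: 0.36·k^(0.36−1) = 0.127, so k_gold = (0.36/0.127)^(1/0.64) ≈ 5.0937.
Output: y_gold = k_gold^0.36 = 5.0937^0.36 ≈ 1.7969.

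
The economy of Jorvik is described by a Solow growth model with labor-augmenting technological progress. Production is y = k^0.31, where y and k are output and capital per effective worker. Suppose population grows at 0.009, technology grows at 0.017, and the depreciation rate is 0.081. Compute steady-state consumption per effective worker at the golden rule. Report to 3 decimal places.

c_gold ≈ 1.113

Capital per effective worker breaks even when investment replaces (n + g + δ)·k; here n + g + δ = 0.107.
At the golden rule the marginal product of capital equals n+g+δ: 0.31·k^(0.31−1) = 0.107. Solving, k_gold = (0.31/0.107)^(1/0.69) ≈ 4.6723.
y_gold = 4.6723^0.31 ≈ 1.6127.
c_gold = y_gold − (n+g+δ)·k_gold = 1.6127 − 0.107·4.6723 ≈ 1.1128.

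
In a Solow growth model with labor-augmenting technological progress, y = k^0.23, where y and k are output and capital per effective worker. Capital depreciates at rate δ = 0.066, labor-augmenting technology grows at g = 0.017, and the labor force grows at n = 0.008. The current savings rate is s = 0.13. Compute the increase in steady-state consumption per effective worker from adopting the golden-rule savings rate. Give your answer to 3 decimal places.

Δc ≈ 0.048

Capital per effective worker breaks even when investment replaces (n + g + δ)·k; here n + g + δ = 0.091.
Current steady state (s = 0.13): k* = (0.13/0.091)^(1/0.77) ≈ 1.5892, y* = 1.5892^0.23 ≈ 1.1124, c* = (1−0.13)·1.1124 ≈ 0.9678.
At the golden rule the marginal product of capital equals n+g+δ: 0.23·k^(0.23−1) = 0.091. Solving, k_gold = (0.23/0.091)^(1/0.77) ≈ 3.3340.
y_gold = 3.3340^0.23 ≈ 1.3191, c_gold = y_gold − 0.091·k_gold ≈ 1.0157.
Gain: Δc = 1.0157 − 0.9678 ≈ 0.0479.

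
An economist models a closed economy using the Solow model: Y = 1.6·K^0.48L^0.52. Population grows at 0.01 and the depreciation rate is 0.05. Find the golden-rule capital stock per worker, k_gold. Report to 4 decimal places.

Capital per worker breaks even when investment replaces (n + δ)·k; here n + δ = 0.06.
Setting f'(k) = n+δ gives 0.48·1.6·k^(0.48−1) = 0.06, hence k_gold = (0.48·1.6/0.06)^(1/0.52) ≈ 134.6635.

k_gold ≈ 134.6635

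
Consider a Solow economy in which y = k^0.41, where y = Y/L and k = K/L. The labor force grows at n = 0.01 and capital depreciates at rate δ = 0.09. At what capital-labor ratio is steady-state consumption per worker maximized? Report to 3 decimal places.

The effective depreciation rate is n + δ = 0.01 + 0.09 = 0.1.
Setting f'(k) = n+δ gives 0.41·k^(0.41−1) = 0.1, hence k_gold = (0.41/0.1)^(1/0.59) ≈ 10.9299.

k_gold ≈ 10.930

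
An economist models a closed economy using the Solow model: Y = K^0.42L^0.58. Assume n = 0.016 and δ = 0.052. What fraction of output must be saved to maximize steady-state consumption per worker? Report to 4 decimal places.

Break-even investment rate: n + δ = 0.016 + 0.052 = 0.068.
At the golden rule MPK = n+δ, and in any Cobb-Douglas steady state s = (n+δ)·k/y = MPK·k/y = capital's share 0.42.

s_gold = 0.4200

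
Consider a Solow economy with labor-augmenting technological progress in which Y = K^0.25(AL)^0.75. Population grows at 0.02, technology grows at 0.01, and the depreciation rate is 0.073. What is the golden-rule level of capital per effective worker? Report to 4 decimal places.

The effective depreciation rate is n + g + δ = 0.02 + 0.01 + 0.073 = 0.103.
Golden rule sets MPK = n+g+δ: 0.25·k^(0.25−1) = 0.103, so k_gold = (0.25/0.103)^(1/0.75) ≈ 3.2619.

k_gold ≈ 3.2619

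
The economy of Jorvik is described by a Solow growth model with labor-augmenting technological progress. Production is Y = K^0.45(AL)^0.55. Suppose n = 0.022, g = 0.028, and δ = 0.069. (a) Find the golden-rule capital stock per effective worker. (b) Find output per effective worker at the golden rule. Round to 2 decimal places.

The effective depreciation rate is n + g + δ = 0.022 + 0.028 + 0.069 = 0.119.
Golden rule sets MPK = n+g+δ: 0.45·k^(0.45−1) = 0.119, so k_gold = (0.45/0.119)^(1/0.55) ≈ 11.2280.
y_gold = 11.2280^0.45 ≈ 2.9692.

(a) k_gold ≈ 11.23; (b) y_gold ≈ 2.97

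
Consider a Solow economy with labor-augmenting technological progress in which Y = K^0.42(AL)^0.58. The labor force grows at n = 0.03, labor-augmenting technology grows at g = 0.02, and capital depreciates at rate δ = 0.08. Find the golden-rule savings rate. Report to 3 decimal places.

s_gold = 0.420

n + g + δ = 0.03 + 0.02 + 0.08 = 0.13.
At the golden rule MPK = n+g+δ, and in any Cobb-Douglas steady state s = (n+g+δ)·k/y = MPK·k/y = capital's share 0.42.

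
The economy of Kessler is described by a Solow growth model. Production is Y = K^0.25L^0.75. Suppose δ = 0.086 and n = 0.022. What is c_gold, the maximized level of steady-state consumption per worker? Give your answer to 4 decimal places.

c_gold ≈ 0.9921

The effective depreciation rate is n + δ = 0.022 + 0.086 = 0.108.
At the golden rule the marginal product of capital equals n+δ: 0.25·k^(0.25−1) = 0.108. Solving, k_gold = (0.25/0.108)^(1/0.75) ≈ 3.0621.
y_gold = 3.0621^0.25 ≈ 1.3228.
c_gold = y_gold − (n+δ)·k_gold = 1.3228 − 0.108·3.0621 ≈ 0.9921.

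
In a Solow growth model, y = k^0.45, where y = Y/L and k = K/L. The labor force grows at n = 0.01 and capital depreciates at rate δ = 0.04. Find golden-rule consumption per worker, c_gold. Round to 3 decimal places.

c_gold ≈ 3.320

The effective depreciation rate is n + δ = 0.01 + 0.04 = 0.05.
At the golden rule the marginal product of capital equals n+δ: 0.45·k^(0.45−1) = 0.05. Solving, k_gold = (0.45/0.05)^(1/0.55) ≈ 54.3233.
y_gold = 54.3233^0.45 ≈ 6.0359.
c_gold = y_gold − (n+δ)·k_gold = 6.0359 − 0.05·54.3233 ≈ 3.3198.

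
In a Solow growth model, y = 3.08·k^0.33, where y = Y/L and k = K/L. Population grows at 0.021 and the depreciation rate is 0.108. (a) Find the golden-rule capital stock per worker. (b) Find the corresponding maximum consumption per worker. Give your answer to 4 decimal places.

The effective depreciation rate is n + δ = 0.021 + 0.108 = 0.129.
At the golden rule the marginal product of capital equals n+δ: 0.33·3.08·k^(0.33−1) = 0.129. Solving, k_gold = (0.33·3.08/0.129)^(1/0.67) ≈ 21.7782.
y_gold = 3.08·21.7782^0.33 ≈ 8.5133; c_gold = y_gold − 0.129·k_gold ≈ 5.7039.

(a) k_gold ≈ 21.7782; (b) c_gold ≈ 5.7039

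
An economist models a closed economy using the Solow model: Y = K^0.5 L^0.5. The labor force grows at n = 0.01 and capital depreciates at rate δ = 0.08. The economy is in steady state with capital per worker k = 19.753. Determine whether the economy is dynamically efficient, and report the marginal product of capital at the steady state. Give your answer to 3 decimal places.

The effective depreciation rate is n + δ = 0.01 + 0.08 = 0.09.
MPK = 0.5·k^(0.5−1) = 0.5·19.753^(-0.5) ≈ 0.1125.
MPK > 0.09, so the economy is dynamically efficient (under-saving).

dynamically efficient; MPK ≈ 0.113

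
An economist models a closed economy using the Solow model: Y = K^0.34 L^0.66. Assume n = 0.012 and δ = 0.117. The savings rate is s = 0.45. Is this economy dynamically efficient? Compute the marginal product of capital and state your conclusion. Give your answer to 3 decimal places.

Capital per worker breaks even when investment replaces (n + δ)·k; here n + δ = 0.129.
Steady-state k*: s·k^0.34 = 0.129·k gives k* = (0.45/0.129)^(1/0.66) ≈ 6.6398.
MPK = 0.34·6.6398^(-0.66) ≈ 0.0975.
MPK < n+δ = 0.129, so the economy is dynamically inefficient (over-saving).

dynamically inefficient; MPK ≈ 0.097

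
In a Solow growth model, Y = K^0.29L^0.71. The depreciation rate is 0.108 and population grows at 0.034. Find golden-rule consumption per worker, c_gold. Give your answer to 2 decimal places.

c_gold ≈ 0.95

Break-even investment rate: n + δ = 0.034 + 0.108 = 0.142.
Maximizing c = f(k) − (n+δ)·k gives f'(k) = n+δ, i.e. 0.29·k^(0.29−1) = 0.142, so k_gold = (0.29/0.142)^(1/0.71) ≈ 2.7338.
y_gold = 2.7338^0.29 ≈ 1.3386.
c_gold = y_gold − (n+δ)·k_gold = 1.3386 − 0.142·2.7338 ≈ 0.9504.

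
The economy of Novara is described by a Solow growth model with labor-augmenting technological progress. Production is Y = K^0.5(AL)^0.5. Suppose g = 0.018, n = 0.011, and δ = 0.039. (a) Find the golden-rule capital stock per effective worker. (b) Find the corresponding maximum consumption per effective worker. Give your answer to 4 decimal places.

(a) k_gold ≈ 54.0657; (b) c_gold ≈ 3.6765

Capital per effective worker breaks even when investment replaces (n + g + δ)·k; here n + g + δ = 0.068.
At the golden rule the marginal product of capital equals n+g+δ: 0.5·k^(0.5−1) = 0.068. Solving, k_gold = (0.5/0.068)^(1/0.5) ≈ 54.0657.
y_gold = 54.0657^0.5 ≈ 7.3529; c_gold = y_gold − 0.068·k_gold ≈ 3.6765.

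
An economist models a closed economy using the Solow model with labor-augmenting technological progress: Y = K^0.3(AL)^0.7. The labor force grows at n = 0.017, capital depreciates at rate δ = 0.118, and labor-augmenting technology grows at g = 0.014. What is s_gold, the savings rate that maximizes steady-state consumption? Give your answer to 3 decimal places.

The effective depreciation rate is n + g + δ = 0.017 + 0.014 + 0.118 = 0.149.
At the golden rule MPK = n+g+δ, and in any Cobb-Douglas steady state s = (n+g+δ)·k/y = MPK·k/y = capital's share 0.3.

s_gold = 0.300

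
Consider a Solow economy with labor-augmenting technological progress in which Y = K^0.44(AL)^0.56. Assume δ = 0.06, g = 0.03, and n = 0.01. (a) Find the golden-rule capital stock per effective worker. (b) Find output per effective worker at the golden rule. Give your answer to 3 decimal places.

(a) k_gold ≈ 14.094; (b) y_gold ≈ 3.203

Break-even investment rate: n + g + δ = 0.01 + 0.03 + 0.06 = 0.1.
Maximizing c = f(k) − (n+g+δ)·k gives f'(k) = n+g+δ, i.e. 0.44·k^(0.44−1) = 0.1, so k_gold = (0.44/0.1)^(1/0.56) ≈ 14.0936.
y_gold = 14.0936^0.44 ≈ 3.2031.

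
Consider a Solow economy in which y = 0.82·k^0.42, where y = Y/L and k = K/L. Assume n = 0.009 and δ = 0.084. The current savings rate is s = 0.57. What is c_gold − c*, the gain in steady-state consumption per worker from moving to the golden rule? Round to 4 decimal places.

Δc ≈ 0.0922

The effective depreciation rate is n + δ = 0.009 + 0.084 = 0.093.
Current steady state (s = 0.57): k* = (0.57·0.82/0.093)^(1/0.58) ≈ 16.1799, y* = 0.82·16.1799^0.42 ≈ 2.6399, c* = (1−0.57)·2.6399 ≈ 1.1351.
Golden rule sets MPK = n+δ: 0.42·0.82·k^(0.42−1) = 0.093, so k_gold = (0.42·0.82/0.093)^(1/0.58) ≈ 9.5568.
y_gold = 0.82·9.5568^0.42 ≈ 2.1161, c_gold = y_gold − 0.093·k_gold ≈ 1.2274.
Gain: Δc = 1.2274 − 1.1351 ≈ 0.0922.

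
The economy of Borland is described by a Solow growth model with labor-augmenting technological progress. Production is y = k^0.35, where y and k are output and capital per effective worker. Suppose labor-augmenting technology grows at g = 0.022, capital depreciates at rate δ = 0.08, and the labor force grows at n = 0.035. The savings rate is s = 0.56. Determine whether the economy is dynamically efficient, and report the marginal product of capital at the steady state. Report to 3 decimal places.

dynamically inefficient; MPK ≈ 0.086

Capital per effective worker breaks even when investment replaces (n + g + δ)·k; here n + g + δ = 0.137.
Steady-state k*: s·k^0.35 = 0.137·k gives k* = (0.56/0.137)^(1/0.65) ≈ 8.7241.
MPK = 0.35·8.7241^(-0.65) ≈ 0.0856.
MPK < n+g+δ = 0.137, so the economy is dynamically inefficient (over-saving).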